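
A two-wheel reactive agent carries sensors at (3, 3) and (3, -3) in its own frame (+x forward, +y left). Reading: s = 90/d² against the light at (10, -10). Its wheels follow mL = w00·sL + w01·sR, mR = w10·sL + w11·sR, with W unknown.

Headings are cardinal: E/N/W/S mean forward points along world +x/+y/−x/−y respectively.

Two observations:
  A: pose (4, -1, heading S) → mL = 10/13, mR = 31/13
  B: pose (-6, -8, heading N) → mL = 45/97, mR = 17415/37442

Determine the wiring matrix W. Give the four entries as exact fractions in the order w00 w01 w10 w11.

obs A: pose=(4,-1,S) → sL=2, sR=10/13, mL=10/13, mR=31/13
obs B: pose=(-6,-8,N) → sL=45/193, sR=45/97, mL=45/97, mR=17415/37442
sensor matrix S = [[2, 10/13], [45/193, 45/97]]; det S = 182160/243373
solve [mL_A; mL_B] = S·[w00; w01] and [mR_A; mR_B] = S·[w10; w11]:
  w00 = 0, w01 = 1, w10 = 1, w11 = 1/2

0 1 1 1/2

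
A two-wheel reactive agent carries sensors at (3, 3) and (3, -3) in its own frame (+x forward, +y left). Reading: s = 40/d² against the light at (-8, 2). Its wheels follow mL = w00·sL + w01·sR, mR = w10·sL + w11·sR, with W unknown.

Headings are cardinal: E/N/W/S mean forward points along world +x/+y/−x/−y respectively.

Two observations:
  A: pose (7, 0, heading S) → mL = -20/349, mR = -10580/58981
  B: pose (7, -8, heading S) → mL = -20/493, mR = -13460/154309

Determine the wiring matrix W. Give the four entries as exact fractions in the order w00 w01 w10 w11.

-1/2 0 1/2 -1

obs A: pose=(7,0,S) → sL=40/349, sR=40/169, mL=-20/349, mR=-10580/58981
obs B: pose=(7,-8,S) → sL=40/493, sR=40/313, mL=-20/493, mR=-13460/154309
sensor matrix S = [[40/349, 40/169], [40/493, 40/313]]; det S = -41472000/9101299129
solve [mL_A; mL_B] = S·[w00; w01] and [mR_A; mR_B] = S·[w10; w11]:
  w00 = -1/2, w01 = 0, w10 = 1/2, w11 = -1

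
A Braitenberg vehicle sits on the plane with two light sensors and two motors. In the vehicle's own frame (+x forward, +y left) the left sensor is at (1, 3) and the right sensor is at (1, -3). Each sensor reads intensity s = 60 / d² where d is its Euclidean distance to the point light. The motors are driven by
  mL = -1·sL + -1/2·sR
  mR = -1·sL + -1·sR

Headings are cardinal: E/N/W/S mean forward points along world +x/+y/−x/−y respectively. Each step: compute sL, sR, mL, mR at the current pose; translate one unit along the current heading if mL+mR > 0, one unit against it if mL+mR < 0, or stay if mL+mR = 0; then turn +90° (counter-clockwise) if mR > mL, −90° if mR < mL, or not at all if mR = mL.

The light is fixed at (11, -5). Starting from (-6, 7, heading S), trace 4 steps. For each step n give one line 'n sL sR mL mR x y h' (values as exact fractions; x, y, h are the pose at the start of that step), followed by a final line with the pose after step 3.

0 60/317 60/521 -40770/165157 -50280/165157 -6 7 S
1 15/106 3/29 -297/1537 -753/3074 -6 8 W
2 60/557 12/73 -7722/40661 -11064/40661 -5 8 N
3 2/15 10/51 -59/255 -28/85 -5 7 E
final -6 7 S

n=0: pose=(-6,7,S); sL=60/317, sR=60/521; mL=-40770/165157, mR=-50280/165157; mL+mR=-91050/165157 → advance -1; mR−mL=-30/521 → turn -1·90°
n=1: pose=(-6,8,W); sL=15/106, sR=3/29; mL=-297/1537, mR=-753/3074; mL+mR=-1347/3074 → advance -1; mR−mL=-3/58 → turn -1·90°
n=2: pose=(-5,8,N); sL=60/557, sR=12/73; mL=-7722/40661, mR=-11064/40661; mL+mR=-18786/40661 → advance -1; mR−mL=-6/73 → turn -1·90°
n=3: pose=(-5,7,E); sL=2/15, sR=10/51; mL=-59/255, mR=-28/85; mL+mR=-143/255 → advance -1; mR−mL=-5/51 → turn -1·90°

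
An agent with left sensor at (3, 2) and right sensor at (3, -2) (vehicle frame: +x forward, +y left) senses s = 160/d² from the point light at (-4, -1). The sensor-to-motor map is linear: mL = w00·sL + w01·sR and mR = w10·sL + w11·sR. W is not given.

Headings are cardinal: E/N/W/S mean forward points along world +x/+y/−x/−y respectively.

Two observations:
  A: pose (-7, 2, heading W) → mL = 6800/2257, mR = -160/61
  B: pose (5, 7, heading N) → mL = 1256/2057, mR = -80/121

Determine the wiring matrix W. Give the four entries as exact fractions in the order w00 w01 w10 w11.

1 -1/2 0 -1

obs A: pose=(-7,2,W) → sL=160/37, sR=160/61, mL=6800/2257, mR=-160/61
obs B: pose=(5,7,N) → sL=16/17, sR=80/121, mL=1256/2057, mR=-80/121
sensor matrix S = [[160/37, 160/61], [16/17, 80/121]]; det S = 1812480/4642649
solve [mL_A; mL_B] = S·[w00; w01] and [mR_A; mR_B] = S·[w10; w11]:
  w00 = 1, w01 = -1/2, w10 = 0, w11 = -1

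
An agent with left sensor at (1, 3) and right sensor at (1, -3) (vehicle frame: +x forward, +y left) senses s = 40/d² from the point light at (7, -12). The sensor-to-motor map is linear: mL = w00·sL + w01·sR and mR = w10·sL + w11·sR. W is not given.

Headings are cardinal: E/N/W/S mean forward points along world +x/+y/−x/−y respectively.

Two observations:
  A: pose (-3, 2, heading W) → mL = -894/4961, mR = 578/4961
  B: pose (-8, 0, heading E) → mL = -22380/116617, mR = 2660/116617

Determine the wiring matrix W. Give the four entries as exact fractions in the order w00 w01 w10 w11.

-1/2 -1 1 -1/2

obs A: pose=(-3,2,W) → sL=20/121, sR=4/41, mL=-894/4961, mR=578/4961
obs B: pose=(-8,0,E) → sL=40/421, sR=40/277, mL=-22380/116617, mR=2660/116617
sensor matrix S = [[20/121, 4/41], [40/421, 40/277]]; det S = 8446080/578536937
solve [mL_A; mL_B] = S·[w00; w01] and [mR_A; mR_B] = S·[w10; w11]:
  w00 = -1/2, w01 = -1, w10 = 1, w11 = -1/2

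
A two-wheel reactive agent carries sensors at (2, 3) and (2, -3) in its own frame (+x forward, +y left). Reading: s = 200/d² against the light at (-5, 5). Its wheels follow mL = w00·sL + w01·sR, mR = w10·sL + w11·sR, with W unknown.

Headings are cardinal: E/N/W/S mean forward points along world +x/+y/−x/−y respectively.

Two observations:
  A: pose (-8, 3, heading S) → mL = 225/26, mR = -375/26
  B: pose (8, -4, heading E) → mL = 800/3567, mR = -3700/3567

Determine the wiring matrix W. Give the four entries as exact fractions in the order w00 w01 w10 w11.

1 -1 -1 -1/2

obs A: pose=(-8,3,S) → sL=25/2, sR=50/13, mL=225/26, mR=-375/26
obs B: pose=(8,-4,E) → sL=200/261, sR=200/369, mL=800/3567, mR=-3700/3567
sensor matrix S = [[25/2, 50/13], [200/261, 200/369]]; det S = 177500/46371
solve [mL_A; mL_B] = S·[w00; w01] and [mR_A; mR_B] = S·[w10; w11]:
  w00 = 1, w01 = -1, w10 = -1, w11 = -1/2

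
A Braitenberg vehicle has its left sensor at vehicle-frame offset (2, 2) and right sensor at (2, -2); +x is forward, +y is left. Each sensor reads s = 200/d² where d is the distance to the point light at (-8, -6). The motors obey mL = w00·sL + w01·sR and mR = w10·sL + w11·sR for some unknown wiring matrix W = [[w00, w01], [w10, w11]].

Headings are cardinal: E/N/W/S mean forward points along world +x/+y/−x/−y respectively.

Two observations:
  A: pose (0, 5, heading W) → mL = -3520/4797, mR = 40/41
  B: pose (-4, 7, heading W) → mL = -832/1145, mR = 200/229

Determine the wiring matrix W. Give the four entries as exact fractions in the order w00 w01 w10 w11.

-1 1 0 1

obs A: pose=(0,5,W) → sL=200/117, sR=40/41, mL=-3520/4797, mR=40/41
obs B: pose=(-4,7,W) → sL=8/5, sR=200/229, mL=-832/1145, mR=200/229
sensor matrix S = [[200/117, 40/41], [8/5, 200/229]]; det S = -74752/1098513
solve [mL_A; mL_B] = S·[w00; w01] and [mR_A; mR_B] = S·[w10; w11]:
  w00 = -1, w01 = 1, w10 = 0, w11 = 1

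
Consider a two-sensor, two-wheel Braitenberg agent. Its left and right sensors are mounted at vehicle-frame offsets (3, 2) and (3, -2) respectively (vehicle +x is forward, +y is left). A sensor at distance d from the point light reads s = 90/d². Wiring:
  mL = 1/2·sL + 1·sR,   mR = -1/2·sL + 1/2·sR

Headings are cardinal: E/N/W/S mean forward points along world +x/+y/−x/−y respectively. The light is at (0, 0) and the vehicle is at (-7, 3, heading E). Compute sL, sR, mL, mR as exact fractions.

left sensor world pos  = (-4, 5); dL² = 41
right sensor world pos = (-4, 1); dR² = 17
sL = 90/41 = 90/41
sR = 90/17 = 90/17
mL = 1/2·sL + 1·sR = 4455/697
mR = -1/2·sL + 1/2·sR = 1080/697

90/41 90/17 4455/697 1080/697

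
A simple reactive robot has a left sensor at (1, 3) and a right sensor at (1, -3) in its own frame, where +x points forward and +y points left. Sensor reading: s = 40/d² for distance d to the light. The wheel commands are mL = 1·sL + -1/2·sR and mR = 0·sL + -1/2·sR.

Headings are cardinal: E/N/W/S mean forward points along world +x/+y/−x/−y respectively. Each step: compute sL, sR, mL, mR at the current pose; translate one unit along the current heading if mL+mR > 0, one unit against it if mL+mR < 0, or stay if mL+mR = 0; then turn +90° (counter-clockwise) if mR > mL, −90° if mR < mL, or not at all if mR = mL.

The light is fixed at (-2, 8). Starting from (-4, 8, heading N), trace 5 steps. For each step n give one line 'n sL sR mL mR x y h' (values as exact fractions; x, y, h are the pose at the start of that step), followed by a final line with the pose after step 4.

0 20/13 20 -110/13 -10 -4 8 N
1 8 40/17 116/17 -20/17 -4 7 E
2 5 2 4 -1 -3 7 S
3 40/29 8 -76/29 -4 -3 6 W
4 4 4 2 -2 -2 6 N
final -2 6 E

n=0: pose=(-4,8,N); sL=20/13, sR=20; mL=-110/13, mR=-10; mL+mR=-240/13 → advance -1; mR−mL=-20/13 → turn -1·90°
n=1: pose=(-4,7,E); sL=8, sR=40/17; mL=116/17, mR=-20/17; mL+mR=96/17 → advance +1; mR−mL=-8 → turn -1·90°
n=2: pose=(-3,7,S); sL=5, sR=2; mL=4, mR=-1; mL+mR=3 → advance +1; mR−mL=-5 → turn -1·90°
n=3: pose=(-3,6,W); sL=40/29, sR=8; mL=-76/29, mR=-4; mL+mR=-192/29 → advance -1; mR−mL=-40/29 → turn -1·90°
n=4: pose=(-2,6,N); sL=4, sR=4; mL=2, mR=-2; mL+mR=0 → advance +0; mR−mL=-4 → turn -1·90°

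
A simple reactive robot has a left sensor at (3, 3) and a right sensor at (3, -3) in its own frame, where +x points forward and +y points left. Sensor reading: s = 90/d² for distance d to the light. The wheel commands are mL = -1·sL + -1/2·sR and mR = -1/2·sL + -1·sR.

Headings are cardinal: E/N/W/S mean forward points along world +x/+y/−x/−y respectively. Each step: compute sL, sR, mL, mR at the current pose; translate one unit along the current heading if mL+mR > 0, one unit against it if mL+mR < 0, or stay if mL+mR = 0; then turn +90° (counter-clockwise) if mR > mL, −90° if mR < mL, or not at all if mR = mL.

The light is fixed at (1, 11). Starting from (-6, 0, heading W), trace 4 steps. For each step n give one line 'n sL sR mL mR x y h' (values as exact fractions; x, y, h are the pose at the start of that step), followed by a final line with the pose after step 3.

n=0: pose=(-6,0,W); sL=45/148, sR=45/82; mL=-1755/3034, mR=-8505/12136; mL+mR=-15525/12136 → advance -1; mR−mL=-1485/12136 → turn -1·90°
n=1: pose=(-5,0,N); sL=18/29, sR=90/73; mL=-2619/2117, mR=-3267/2117; mL+mR=-5886/2117 → advance -1; mR−mL=-648/2117 → turn -1·90°
n=2: pose=(-5,-1,E); sL=1, sR=5/13; mL=-31/26, mR=-23/26; mL+mR=-27/13 → advance -1; mR−mL=4/13 → turn +1·90°
n=3: pose=(-6,-1,N); sL=90/181, sR=90/97; mL=-16875/17557, mR=-20655/17557; mL+mR=-37530/17557 → advance -1; mR−mL=-3780/17557 → turn -1·90°

0 45/148 45/82 -1755/3034 -8505/12136 -6 0 W
1 18/29 90/73 -2619/2117 -3267/2117 -5 0 N
2 1 5/13 -31/26 -23/26 -5 -1 E
3 90/181 90/97 -16875/17557 -20655/17557 -6 -1 N
final -6 -2 E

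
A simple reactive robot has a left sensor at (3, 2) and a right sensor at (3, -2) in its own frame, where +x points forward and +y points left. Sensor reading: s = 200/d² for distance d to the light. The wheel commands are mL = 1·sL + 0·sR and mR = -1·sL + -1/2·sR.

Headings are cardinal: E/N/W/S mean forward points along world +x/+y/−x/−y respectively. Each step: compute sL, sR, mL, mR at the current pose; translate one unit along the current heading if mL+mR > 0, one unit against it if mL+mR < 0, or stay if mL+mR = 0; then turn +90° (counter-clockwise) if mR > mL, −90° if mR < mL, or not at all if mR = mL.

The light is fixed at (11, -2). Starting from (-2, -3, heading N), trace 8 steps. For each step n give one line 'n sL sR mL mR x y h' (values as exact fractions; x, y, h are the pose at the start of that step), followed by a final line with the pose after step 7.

n=0: pose=(-2,-3,N); sL=200/229, sR=8/5; mL=200/229, mR=-1916/1145; mL+mR=-4/5 → advance -1; mR−mL=-2916/1145 → turn -1·90°
n=1: pose=(-2,-4,E); sL=2, sR=50/29; mL=2, mR=-83/29; mL+mR=-25/29 → advance -1; mR−mL=-141/29 → turn -1·90°
n=2: pose=(-3,-4,S); sL=200/169, sR=200/281; mL=200/169, mR=-73100/47489; mL+mR=-100/281 → advance -1; mR−mL=-129300/47489 → turn -1·90°
n=3: pose=(-3,-3,W); sL=100/149, sR=20/29; mL=100/149, mR=-4390/4321; mL+mR=-10/29 → advance -1; mR−mL=-7290/4321 → turn -1·90°
n=4: pose=(-2,-3,N); sL=200/229, sR=8/5; mL=200/229, mR=-1916/1145; mL+mR=-4/5 → advance -1; mR−mL=-2916/1145 → turn -1·90°
n=5: pose=(-2,-4,E); sL=2, sR=50/29; mL=2, mR=-83/29; mL+mR=-25/29 → advance -1; mR−mL=-141/29 → turn -1·90°
n=6: pose=(-3,-4,S); sL=200/169, sR=200/281; mL=200/169, mR=-73100/47489; mL+mR=-100/281 → advance -1; mR−mL=-129300/47489 → turn -1·90°
n=7: pose=(-3,-3,W); sL=100/149, sR=20/29; mL=100/149, mR=-4390/4321; mL+mR=-10/29 → advance -1; mR−mL=-7290/4321 → turn -1·90°

0 200/229 8/5 200/229 -1916/1145 -2 -3 N
1 2 50/29 2 -83/29 -2 -4 E
2 200/169 200/281 200/169 -73100/47489 -3 -4 S
3 100/149 20/29 100/149 -4390/4321 -3 -3 W
4 200/229 8/5 200/229 -1916/1145 -2 -3 N
5 2 50/29 2 -83/29 -2 -4 E
6 200/169 200/281 200/169 -73100/47489 -3 -4 S
7 100/149 20/29 100/149 -4390/4321 -3 -3 W
final -2 -3 N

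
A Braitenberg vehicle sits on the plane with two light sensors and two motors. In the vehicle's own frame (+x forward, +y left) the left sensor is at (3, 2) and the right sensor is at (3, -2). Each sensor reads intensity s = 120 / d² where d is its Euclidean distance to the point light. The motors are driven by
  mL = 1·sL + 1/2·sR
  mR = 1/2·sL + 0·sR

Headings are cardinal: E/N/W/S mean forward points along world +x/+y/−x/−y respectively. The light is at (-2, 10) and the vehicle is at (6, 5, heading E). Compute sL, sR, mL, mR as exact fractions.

12/13 12/17 282/221 6/13

left sensor world pos  = (9, 7); dL² = 130
right sensor world pos = (9, 3); dR² = 170
sL = 120/130 = 12/13
sR = 120/170 = 12/17
mL = 1·sL + 1/2·sR = 282/221
mR = 1/2·sL + 0·sR = 6/13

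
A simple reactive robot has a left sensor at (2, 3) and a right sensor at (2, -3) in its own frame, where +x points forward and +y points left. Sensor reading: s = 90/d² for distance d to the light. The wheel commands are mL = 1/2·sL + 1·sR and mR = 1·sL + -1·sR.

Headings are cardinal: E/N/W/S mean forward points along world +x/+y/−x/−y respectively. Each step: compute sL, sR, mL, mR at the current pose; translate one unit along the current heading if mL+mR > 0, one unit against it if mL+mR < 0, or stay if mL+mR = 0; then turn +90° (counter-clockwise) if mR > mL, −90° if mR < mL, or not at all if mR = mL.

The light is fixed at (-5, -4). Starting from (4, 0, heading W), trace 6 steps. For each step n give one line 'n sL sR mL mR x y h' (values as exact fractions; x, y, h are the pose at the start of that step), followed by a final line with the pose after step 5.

n=0: pose=(4,0,W); sL=9/5, sR=45/49; mL=891/490, mR=216/245; mL+mR=27/10 → advance +1; mR−mL=-459/490 → turn -1·90°
n=1: pose=(3,0,N); sL=90/61, sR=90/157; mL=12555/9577, mR=8640/9577; mL+mR=135/61 → advance +1; mR−mL=-3915/9577 → turn -1·90°
n=2: pose=(3,1,E); sL=45/82, sR=45/52; mL=1215/1066, mR=-675/2132; mL+mR=135/164 → advance +1; mR−mL=-3105/2132 → turn -1·90°
n=3: pose=(4,1,S); sL=10/17, sR=2; mL=39/17, mR=-24/17; mL+mR=15/17 → advance +1; mR−mL=-63/17 → turn -1·90°
n=4: pose=(4,0,W); sL=9/5, sR=45/49; mL=891/490, mR=216/245; mL+mR=27/10 → advance +1; mR−mL=-459/490 → turn -1·90°
n=5: pose=(3,0,N); sL=90/61, sR=90/157; mL=12555/9577, mR=8640/9577; mL+mR=135/61 → advance +1; mR−mL=-3915/9577 → turn -1·90°

0 9/5 45/49 891/490 216/245 4 0 W
1 90/61 90/157 12555/9577 8640/9577 3 0 N
2 45/82 45/52 1215/1066 -675/2132 3 1 E
3 10/17 2 39/17 -24/17 4 1 S
4 9/5 45/49 891/490 216/245 4 0 W
5 90/61 90/157 12555/9577 8640/9577 3 0 N
final 3 1 E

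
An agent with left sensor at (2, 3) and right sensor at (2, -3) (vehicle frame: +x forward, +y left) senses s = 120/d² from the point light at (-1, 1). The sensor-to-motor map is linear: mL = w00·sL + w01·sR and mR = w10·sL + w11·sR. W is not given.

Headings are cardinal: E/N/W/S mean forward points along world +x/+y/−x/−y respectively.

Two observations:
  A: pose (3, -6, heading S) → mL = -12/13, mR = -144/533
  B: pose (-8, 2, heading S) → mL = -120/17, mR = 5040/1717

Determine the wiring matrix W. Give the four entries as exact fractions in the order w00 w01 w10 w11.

-1 0 1/2 -1/2

obs A: pose=(3,-6,S) → sL=12/13, sR=60/41, mL=-12/13, mR=-144/533
obs B: pose=(-8,2,S) → sL=120/17, sR=120/101, mL=-120/17, mR=5040/1717
sensor matrix S = [[12/13, 60/41], [120/17, 120/101]]; det S = -8449920/915161
solve [mL_A; mL_B] = S·[w00; w01] and [mR_A; mR_B] = S·[w10; w11]:
  w00 = -1, w01 = 0, w10 = 1/2, w11 = -1/2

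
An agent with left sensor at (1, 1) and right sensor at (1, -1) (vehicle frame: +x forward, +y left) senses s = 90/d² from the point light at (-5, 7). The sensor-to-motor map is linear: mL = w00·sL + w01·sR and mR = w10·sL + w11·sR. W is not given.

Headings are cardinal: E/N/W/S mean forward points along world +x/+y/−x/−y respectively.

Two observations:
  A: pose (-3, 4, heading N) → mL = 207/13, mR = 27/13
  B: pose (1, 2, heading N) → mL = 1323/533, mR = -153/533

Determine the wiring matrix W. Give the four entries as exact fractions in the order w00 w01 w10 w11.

obs A: pose=(-3,4,N) → sL=18, sR=90/13, mL=207/13, mR=27/13
obs B: pose=(1,2,N) → sL=90/41, sR=18/13, mL=1323/533, mR=-153/533
sensor matrix S = [[18, 90/13], [90/41, 18/13]]; det S = 5184/533
solve [mL_A; mL_B] = S·[w00; w01] and [mR_A; mR_B] = S·[w10; w11]:
  w00 = 1/2, w01 = 1, w10 = 1/2, w11 = -1

1/2 1 1/2 -1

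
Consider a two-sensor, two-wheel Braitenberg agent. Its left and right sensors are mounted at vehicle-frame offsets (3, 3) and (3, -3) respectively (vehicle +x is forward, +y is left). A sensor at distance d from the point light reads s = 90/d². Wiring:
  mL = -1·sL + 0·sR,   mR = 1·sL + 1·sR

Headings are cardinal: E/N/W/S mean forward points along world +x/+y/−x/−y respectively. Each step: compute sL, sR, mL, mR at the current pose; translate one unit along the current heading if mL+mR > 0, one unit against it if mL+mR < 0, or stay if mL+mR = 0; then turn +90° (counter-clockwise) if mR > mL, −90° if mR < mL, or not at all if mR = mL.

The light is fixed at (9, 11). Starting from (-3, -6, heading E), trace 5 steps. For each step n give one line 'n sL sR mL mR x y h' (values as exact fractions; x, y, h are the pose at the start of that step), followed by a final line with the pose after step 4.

n=0: pose=(-3,-6,E); sL=90/277, sR=90/481; mL=-90/277, mR=68220/133237; mL+mR=90/481 → advance +1; mR−mL=111510/133237 → turn +1·90°
n=1: pose=(-2,-6,N); sL=45/196, sR=9/26; mL=-45/196, mR=1467/2548; mL+mR=9/26 → advance +1; mR−mL=513/637 → turn +1·90°
n=2: pose=(-2,-5,W); sL=90/557, sR=18/73; mL=-90/557, mR=16596/40661; mL+mR=18/73 → advance +1; mR−mL=23166/40661 → turn +1·90°
n=3: pose=(-3,-5,S); sL=45/221, sR=45/293; mL=-45/221, mR=23130/64753; mL+mR=45/293 → advance +1; mR−mL=36315/64753 → turn +1·90°
n=4: pose=(-3,-6,E); sL=90/277, sR=90/481; mL=-90/277, mR=68220/133237; mL+mR=90/481 → advance +1; mR−mL=111510/133237 → turn +1·90°

0 90/277 90/481 -90/277 68220/133237 -3 -6 E
1 45/196 9/26 -45/196 1467/2548 -2 -6 N
2 90/557 18/73 -90/557 16596/40661 -2 -5 W
3 45/221 45/293 -45/221 23130/64753 -3 -5 S
4 90/277 90/481 -90/277 68220/133237 -3 -6 E
final -2 -6 N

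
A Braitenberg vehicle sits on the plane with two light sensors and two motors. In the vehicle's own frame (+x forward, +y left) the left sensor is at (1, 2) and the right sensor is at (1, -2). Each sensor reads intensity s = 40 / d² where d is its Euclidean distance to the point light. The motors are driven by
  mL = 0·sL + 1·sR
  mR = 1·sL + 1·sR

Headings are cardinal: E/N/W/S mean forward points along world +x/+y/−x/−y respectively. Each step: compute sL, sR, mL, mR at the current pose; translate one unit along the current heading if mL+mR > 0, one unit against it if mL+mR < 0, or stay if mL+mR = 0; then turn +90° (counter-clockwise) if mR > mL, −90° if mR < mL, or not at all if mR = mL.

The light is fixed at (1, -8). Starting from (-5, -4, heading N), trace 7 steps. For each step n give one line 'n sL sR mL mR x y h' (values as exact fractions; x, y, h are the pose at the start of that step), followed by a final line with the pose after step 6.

0 40/89 40/41 40/41 5200/3649 -5 -4 N
1 20/29 20/49 20/49 1560/1421 -5 -3 W
2 40/41 40/97 40/97 5520/3977 -6 -3 S
3 5/9 1 1 14/9 -6 -4 E
4 40/89 40/41 40/41 5200/3649 -5 -4 N
5 20/29 20/49 20/49 1560/1421 -5 -3 W
6 40/41 40/97 40/97 5520/3977 -6 -3 S
final -6 -4 E

n=0: pose=(-5,-4,N); sL=40/89, sR=40/41; mL=40/41, mR=5200/3649; mL+mR=8760/3649 → advance +1; mR−mL=40/89 → turn +1·90°
n=1: pose=(-5,-3,W); sL=20/29, sR=20/49; mL=20/49, mR=1560/1421; mL+mR=2140/1421 → advance +1; mR−mL=20/29 → turn +1·90°
n=2: pose=(-6,-3,S); sL=40/41, sR=40/97; mL=40/97, mR=5520/3977; mL+mR=7160/3977 → advance +1; mR−mL=40/41 → turn +1·90°
n=3: pose=(-6,-4,E); sL=5/9, sR=1; mL=1, mR=14/9; mL+mR=23/9 → advance +1; mR−mL=5/9 → turn +1·90°
n=4: pose=(-5,-4,N); sL=40/89, sR=40/41; mL=40/41, mR=5200/3649; mL+mR=8760/3649 → advance +1; mR−mL=40/89 → turn +1·90°
n=5: pose=(-5,-3,W); sL=20/29, sR=20/49; mL=20/49, mR=1560/1421; mL+mR=2140/1421 → advance +1; mR−mL=20/29 → turn +1·90°
n=6: pose=(-6,-3,S); sL=40/41, sR=40/97; mL=40/97, mR=5520/3977; mL+mR=7160/3977 → advance +1; mR−mL=40/41 → turn +1·90°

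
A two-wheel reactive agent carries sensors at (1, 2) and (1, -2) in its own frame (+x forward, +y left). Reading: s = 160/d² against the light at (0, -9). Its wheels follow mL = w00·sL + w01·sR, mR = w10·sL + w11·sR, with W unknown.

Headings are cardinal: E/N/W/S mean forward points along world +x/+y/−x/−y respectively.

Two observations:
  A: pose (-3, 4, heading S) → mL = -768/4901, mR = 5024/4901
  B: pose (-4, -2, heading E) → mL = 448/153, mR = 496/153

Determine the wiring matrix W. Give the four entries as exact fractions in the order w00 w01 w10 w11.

obs A: pose=(-3,4,S) → sL=32/29, sR=160/169, mL=-768/4901, mR=5024/4901
obs B: pose=(-4,-2,E) → sL=16/9, sR=80/17, mL=448/153, mR=496/153
sensor matrix S = [[32/29, 160/169], [16/9, 80/17]]; det S = 2631680/749853
solve [mL_A; mL_B] = S·[w00; w01] and [mR_A; mR_B] = S·[w10; w11]:
  w00 = -1, w01 = 1, w10 = 1/2, w11 = 1/2

-1 1 1/2 1/2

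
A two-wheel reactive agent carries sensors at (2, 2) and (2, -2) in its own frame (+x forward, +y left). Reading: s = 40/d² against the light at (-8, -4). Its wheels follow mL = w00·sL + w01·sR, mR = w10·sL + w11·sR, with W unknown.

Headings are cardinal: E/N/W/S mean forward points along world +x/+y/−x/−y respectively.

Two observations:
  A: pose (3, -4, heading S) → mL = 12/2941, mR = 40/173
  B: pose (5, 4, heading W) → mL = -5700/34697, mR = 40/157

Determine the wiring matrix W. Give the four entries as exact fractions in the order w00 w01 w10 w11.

-1 1/2 1 0

obs A: pose=(3,-4,S) → sL=40/173, sR=8/17, mL=12/2941, mR=40/173
obs B: pose=(5,4,W) → sL=40/157, sR=40/221, mL=-5700/34697, mR=40/157
sensor matrix S = [[40/173, 8/17], [40/157, 40/221]]; det S = -468480/6002581
solve [mL_A; mL_B] = S·[w00; w01] and [mR_A; mR_B] = S·[w10; w11]:
  w00 = -1, w01 = 1/2, w10 = 1, w11 = 0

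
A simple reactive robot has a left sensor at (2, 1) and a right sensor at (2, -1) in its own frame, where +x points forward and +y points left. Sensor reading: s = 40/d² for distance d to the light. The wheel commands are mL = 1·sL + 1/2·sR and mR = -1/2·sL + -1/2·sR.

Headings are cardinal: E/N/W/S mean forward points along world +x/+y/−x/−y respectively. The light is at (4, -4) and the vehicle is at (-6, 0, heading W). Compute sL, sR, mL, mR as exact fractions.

left sensor world pos  = (-8, -1); dL² = 153
right sensor world pos = (-8, 1); dR² = 169
sL = 40/153 = 40/153
sR = 40/169 = 40/169
mL = 1·sL + 1/2·sR = 9820/25857
mR = -1/2·sL + -1/2·sR = -6440/25857

40/153 40/169 9820/25857 -6440/25857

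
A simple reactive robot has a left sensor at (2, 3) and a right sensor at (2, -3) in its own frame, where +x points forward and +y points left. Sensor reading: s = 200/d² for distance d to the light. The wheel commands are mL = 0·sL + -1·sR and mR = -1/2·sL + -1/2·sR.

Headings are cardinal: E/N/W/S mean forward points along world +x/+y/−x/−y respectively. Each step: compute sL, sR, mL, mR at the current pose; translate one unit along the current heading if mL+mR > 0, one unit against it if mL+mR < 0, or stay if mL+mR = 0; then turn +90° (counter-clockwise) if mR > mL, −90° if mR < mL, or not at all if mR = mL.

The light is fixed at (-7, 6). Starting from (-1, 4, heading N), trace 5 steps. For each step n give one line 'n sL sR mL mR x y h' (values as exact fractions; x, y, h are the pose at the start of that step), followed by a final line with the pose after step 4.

0 200/9 200/81 -200/81 -1000/81 -1 4 N
1 25/8 2 -2 -41/16 -1 3 E
2 200/89 200/29 -200/29 -11800/2581 -2 3 S
3 4 100/37 -100/37 -124/37 -2 4 E
4 40/13 200/17 -200/17 -1640/221 -3 4 S
final -3 5 E

n=0: pose=(-1,4,N); sL=200/9, sR=200/81; mL=-200/81, mR=-1000/81; mL+mR=-400/27 → advance -1; mR−mL=-800/81 → turn -1·90°
n=1: pose=(-1,3,E); sL=25/8, sR=2; mL=-2, mR=-41/16; mL+mR=-73/16 → advance -1; mR−mL=-9/16 → turn -1·90°
n=2: pose=(-2,3,S); sL=200/89, sR=200/29; mL=-200/29, mR=-11800/2581; mL+mR=-29600/2581 → advance -1; mR−mL=6000/2581 → turn +1·90°
n=3: pose=(-2,4,E); sL=4, sR=100/37; mL=-100/37, mR=-124/37; mL+mR=-224/37 → advance -1; mR−mL=-24/37 → turn -1·90°
n=4: pose=(-3,4,S); sL=40/13, sR=200/17; mL=-200/17, mR=-1640/221; mL+mR=-4240/221 → advance -1; mR−mL=960/221 → turn +1·90°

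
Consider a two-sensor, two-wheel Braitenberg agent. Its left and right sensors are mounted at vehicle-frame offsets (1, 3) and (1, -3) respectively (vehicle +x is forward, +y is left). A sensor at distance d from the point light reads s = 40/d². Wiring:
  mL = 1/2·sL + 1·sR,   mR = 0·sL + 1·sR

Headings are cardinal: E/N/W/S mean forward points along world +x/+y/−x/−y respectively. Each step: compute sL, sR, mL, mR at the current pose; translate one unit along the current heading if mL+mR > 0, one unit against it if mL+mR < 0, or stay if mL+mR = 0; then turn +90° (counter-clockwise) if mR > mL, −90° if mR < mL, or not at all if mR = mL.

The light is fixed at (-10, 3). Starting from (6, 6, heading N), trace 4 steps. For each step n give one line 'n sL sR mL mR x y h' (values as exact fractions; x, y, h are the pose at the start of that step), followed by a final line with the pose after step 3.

0 8/37 40/377 2988/13949 40/377 6 6 N
1 20/169 4/29 966/4901 4/29 6 7 E
2 40/409 8/41 4092/16769 8/41 7 7 S
3 5/32 10/73 1005/4672 10/73 7 6 W
final 6 6 N

n=0: pose=(6,6,N); sL=8/37, sR=40/377; mL=2988/13949, mR=40/377; mL+mR=4468/13949 → advance +1; mR−mL=-4/37 → turn -1·90°
n=1: pose=(6,7,E); sL=20/169, sR=4/29; mL=966/4901, mR=4/29; mL+mR=1642/4901 → advance +1; mR−mL=-10/169 → turn -1·90°
n=2: pose=(7,7,S); sL=40/409, sR=8/41; mL=4092/16769, mR=8/41; mL+mR=7364/16769 → advance +1; mR−mL=-20/409 → turn -1·90°
n=3: pose=(7,6,W); sL=5/32, sR=10/73; mL=1005/4672, mR=10/73; mL+mR=1645/4672 → advance +1; mR−mL=-5/64 → turn -1·90°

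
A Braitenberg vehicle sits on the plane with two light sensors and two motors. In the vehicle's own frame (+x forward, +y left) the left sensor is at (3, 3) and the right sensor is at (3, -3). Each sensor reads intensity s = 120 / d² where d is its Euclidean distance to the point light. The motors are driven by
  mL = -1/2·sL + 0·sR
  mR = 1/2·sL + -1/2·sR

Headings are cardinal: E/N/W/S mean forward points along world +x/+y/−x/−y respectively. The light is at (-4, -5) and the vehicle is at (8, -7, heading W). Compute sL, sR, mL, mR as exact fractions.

60/53 60/41 -30/53 -360/2173

left sensor world pos  = (5, -10); dL² = 106
right sensor world pos = (5, -4); dR² = 82
sL = 120/106 = 60/53
sR = 120/82 = 60/41
mL = -1/2·sL + 0·sR = -30/53
mR = 1/2·sL + -1/2·sR = -360/2173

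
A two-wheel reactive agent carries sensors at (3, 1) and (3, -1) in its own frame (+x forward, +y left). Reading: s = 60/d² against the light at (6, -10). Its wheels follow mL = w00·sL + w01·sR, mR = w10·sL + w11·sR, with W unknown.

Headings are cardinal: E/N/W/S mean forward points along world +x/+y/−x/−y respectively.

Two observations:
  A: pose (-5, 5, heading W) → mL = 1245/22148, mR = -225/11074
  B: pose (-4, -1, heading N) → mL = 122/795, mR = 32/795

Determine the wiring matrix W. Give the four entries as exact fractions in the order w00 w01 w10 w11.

-1/2 1 -1 1

obs A: pose=(-5,5,W) → sL=15/98, sR=15/113, mL=1245/22148, mR=-225/11074
obs B: pose=(-4,-1,N) → sL=12/53, sR=4/15, mL=122/795, mR=32/795
sensor matrix S = [[15/98, 15/113], [12/53, 4/15]]; det S = 3158/293461
solve [mL_A; mL_B] = S·[w00; w01] and [mR_A; mR_B] = S·[w10; w11]:
  w00 = -1/2, w01 = 1, w10 = -1, w11 = 1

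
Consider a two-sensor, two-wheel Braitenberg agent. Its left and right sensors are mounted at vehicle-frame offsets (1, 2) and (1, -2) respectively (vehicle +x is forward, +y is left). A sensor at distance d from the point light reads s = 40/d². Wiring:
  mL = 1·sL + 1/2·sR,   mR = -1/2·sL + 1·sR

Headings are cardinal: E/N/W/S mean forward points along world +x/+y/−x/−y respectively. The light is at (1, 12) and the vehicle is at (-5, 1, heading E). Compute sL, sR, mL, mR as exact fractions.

20/53 20/97 2470/5141 90/5141

left sensor world pos  = (-4, 3); dL² = 106
right sensor world pos = (-4, -1); dR² = 194
sL = 40/106 = 20/53
sR = 40/194 = 20/97
mL = 1·sL + 1/2·sR = 2470/5141
mR = -1/2·sL + 1·sR = 90/5141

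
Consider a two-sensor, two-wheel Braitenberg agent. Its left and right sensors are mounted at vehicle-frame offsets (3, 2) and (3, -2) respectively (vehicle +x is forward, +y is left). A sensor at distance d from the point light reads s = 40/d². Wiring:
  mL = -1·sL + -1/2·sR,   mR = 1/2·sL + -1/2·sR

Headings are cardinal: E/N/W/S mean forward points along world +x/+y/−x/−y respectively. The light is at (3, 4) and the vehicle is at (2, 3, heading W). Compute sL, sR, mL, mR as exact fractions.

left sensor world pos  = (-1, 1); dL² = 25
right sensor world pos = (-1, 5); dR² = 17
sL = 40/25 = 8/5
sR = 40/17 = 40/17
mL = -1·sL + -1/2·sR = -236/85
mR = 1/2·sL + -1/2·sR = -32/85

8/5 40/17 -236/85 -32/85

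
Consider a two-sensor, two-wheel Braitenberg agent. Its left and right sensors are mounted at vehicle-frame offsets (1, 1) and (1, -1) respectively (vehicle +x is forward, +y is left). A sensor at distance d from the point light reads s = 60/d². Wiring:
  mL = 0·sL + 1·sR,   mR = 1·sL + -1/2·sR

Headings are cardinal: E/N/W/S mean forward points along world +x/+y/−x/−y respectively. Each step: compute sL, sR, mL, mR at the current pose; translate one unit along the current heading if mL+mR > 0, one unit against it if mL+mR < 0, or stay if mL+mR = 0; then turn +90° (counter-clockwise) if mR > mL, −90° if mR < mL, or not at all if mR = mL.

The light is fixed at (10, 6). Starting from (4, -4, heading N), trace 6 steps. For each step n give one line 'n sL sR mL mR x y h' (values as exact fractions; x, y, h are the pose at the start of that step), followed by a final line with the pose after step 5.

n=0: pose=(4,-4,N); sL=6/13, sR=30/53; mL=30/53, mR=123/689; mL+mR=513/689 → advance +1; mR−mL=-267/689 → turn -1·90°
n=1: pose=(4,-3,E); sL=60/89, sR=12/25; mL=12/25, mR=966/2225; mL+mR=2034/2225 → advance +1; mR−mL=-102/2225 → turn -1·90°
n=2: pose=(5,-3,S); sL=15/29, sR=15/34; mL=15/34, mR=585/1972; mL+mR=1455/1972 → advance +1; mR−mL=-285/1972 → turn -1·90°
n=3: pose=(5,-4,W); sL=60/157, sR=20/39; mL=20/39, mR=770/6123; mL+mR=3910/6123 → advance +1; mR−mL=-790/2041 → turn -1·90°
n=4: pose=(4,-4,N); sL=6/13, sR=30/53; mL=30/53, mR=123/689; mL+mR=513/689 → advance +1; mR−mL=-267/689 → turn -1·90°
n=5: pose=(4,-3,E); sL=60/89, sR=12/25; mL=12/25, mR=966/2225; mL+mR=2034/2225 → advance +1; mR−mL=-102/2225 → turn -1·90°

0 6/13 30/53 30/53 123/689 4 -4 N
1 60/89 12/25 12/25 966/2225 4 -3 E
2 15/29 15/34 15/34 585/1972 5 -3 S
3 60/157 20/39 20/39 770/6123 5 -4 W
4 6/13 30/53 30/53 123/689 4 -4 N
5 60/89 12/25 12/25 966/2225 4 -3 E
final 5 -3 S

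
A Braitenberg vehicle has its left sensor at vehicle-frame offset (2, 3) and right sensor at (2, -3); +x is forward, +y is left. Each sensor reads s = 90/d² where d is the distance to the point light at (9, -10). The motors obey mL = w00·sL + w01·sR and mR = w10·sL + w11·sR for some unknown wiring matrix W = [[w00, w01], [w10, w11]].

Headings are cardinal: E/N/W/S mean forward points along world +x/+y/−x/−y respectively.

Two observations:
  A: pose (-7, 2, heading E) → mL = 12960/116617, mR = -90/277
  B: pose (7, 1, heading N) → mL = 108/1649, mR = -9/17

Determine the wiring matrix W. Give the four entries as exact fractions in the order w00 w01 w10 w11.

-1 1 0 -1

obs A: pose=(-7,2,E) → sL=90/421, sR=90/277, mL=12960/116617, mR=-90/277
obs B: pose=(7,1,N) → sL=45/97, sR=9/17, mL=108/1649, mR=-9/17
sensor matrix S = [[90/421, 90/277], [45/97, 9/17]]; det S = -7221960/192301433
solve [mL_A; mL_B] = S·[w00; w01] and [mR_A; mR_B] = S·[w10; w11]:
  w00 = -1, w01 = 1, w10 = 0, w11 = -1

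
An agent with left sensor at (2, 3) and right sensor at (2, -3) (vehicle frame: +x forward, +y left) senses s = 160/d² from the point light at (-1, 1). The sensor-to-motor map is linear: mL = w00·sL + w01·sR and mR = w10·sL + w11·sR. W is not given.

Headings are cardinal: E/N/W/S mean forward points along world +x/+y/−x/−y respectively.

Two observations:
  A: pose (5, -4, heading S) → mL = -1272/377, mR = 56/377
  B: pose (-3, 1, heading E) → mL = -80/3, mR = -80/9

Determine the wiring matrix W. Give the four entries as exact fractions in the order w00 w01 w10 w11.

-1/2 -1 -1 1/2

obs A: pose=(5,-4,S) → sL=16/13, sR=80/29, mL=-1272/377, mR=56/377
obs B: pose=(-3,1,E) → sL=160/9, sR=160/9, mL=-80/3, mR=-80/9
sensor matrix S = [[16/13, 80/29], [160/9, 160/9]]; det S = -10240/377
solve [mL_A; mL_B] = S·[w00; w01] and [mR_A; mR_B] = S·[w10; w11]:
  w00 = -1/2, w01 = -1, w10 = -1, w11 = 1/2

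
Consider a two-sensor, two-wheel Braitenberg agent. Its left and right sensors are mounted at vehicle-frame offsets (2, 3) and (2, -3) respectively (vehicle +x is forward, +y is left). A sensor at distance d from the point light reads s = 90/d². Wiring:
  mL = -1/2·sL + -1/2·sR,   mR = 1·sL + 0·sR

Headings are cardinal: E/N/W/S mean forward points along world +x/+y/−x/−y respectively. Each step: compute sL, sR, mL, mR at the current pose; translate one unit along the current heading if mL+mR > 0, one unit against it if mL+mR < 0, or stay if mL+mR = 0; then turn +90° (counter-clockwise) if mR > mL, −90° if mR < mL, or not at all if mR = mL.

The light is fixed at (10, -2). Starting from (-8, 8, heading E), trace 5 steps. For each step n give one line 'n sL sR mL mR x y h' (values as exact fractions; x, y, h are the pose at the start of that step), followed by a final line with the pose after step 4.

n=0: pose=(-8,8,E); sL=18/85, sR=18/61; mL=-1314/5185, mR=18/85; mL+mR=-216/5185 → advance -1; mR−mL=2412/5185 → turn +1·90°
n=1: pose=(-9,8,N); sL=45/314, sR=9/40; mL=-2313/12560, mR=45/314; mL+mR=-513/12560 → advance -1; mR−mL=4113/12560 → turn +1·90°
n=2: pose=(-9,7,W); sL=10/53, sR=2/13; mL=-118/689, mR=10/53; mL+mR=12/689 → advance +1; mR−mL=248/689 → turn +1·90°
n=3: pose=(-10,7,S); sL=45/169, sR=45/289; mL=-10305/48841, mR=45/169; mL+mR=2700/48841 → advance +1; mR−mL=23310/48841 → turn +1·90°
n=4: pose=(-10,6,E); sL=18/89, sR=90/349; mL=-7146/31061, mR=18/89; mL+mR=-864/31061 → advance -1; mR−mL=13428/31061 → turn +1·90°

0 18/85 18/61 -1314/5185 18/85 -8 8 E
1 45/314 9/40 -2313/12560 45/314 -9 8 N
2 10/53 2/13 -118/689 10/53 -9 7 W
3 45/169 45/289 -10305/48841 45/169 -10 7 S
4 18/89 90/349 -7146/31061 18/89 -10 6 E
final -11 6 N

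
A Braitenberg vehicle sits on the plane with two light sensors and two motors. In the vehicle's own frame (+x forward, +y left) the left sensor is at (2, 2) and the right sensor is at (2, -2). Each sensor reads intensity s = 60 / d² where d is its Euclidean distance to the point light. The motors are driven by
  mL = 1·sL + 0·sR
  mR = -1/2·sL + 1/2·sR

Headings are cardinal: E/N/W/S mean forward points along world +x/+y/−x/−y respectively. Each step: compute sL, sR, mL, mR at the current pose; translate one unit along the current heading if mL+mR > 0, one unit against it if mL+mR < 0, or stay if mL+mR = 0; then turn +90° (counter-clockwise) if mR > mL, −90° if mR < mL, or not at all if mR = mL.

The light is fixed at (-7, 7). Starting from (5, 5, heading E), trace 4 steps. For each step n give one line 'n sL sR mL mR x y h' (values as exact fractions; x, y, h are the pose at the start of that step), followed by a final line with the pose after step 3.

0 15/49 15/53 15/49 -30/2597 5 5 E
1 60/241 60/137 60/241 3120/33017 6 5 S
2 30/73 30/61 30/73 180/4453 6 4 W
3 60/101 60/197 60/101 -2880/19897 5 4 N
final 5 5 E

n=0: pose=(5,5,E); sL=15/49, sR=15/53; mL=15/49, mR=-30/2597; mL+mR=765/2597 → advance +1; mR−mL=-825/2597 → turn -1·90°
n=1: pose=(6,5,S); sL=60/241, sR=60/137; mL=60/241, mR=3120/33017; mL+mR=11340/33017 → advance +1; mR−mL=-5100/33017 → turn -1·90°
n=2: pose=(6,4,W); sL=30/73, sR=30/61; mL=30/73, mR=180/4453; mL+mR=2010/4453 → advance +1; mR−mL=-1650/4453 → turn -1·90°
n=3: pose=(5,4,N); sL=60/101, sR=60/197; mL=60/101, mR=-2880/19897; mL+mR=8940/19897 → advance +1; mR−mL=-14700/19897 → turn -1·90°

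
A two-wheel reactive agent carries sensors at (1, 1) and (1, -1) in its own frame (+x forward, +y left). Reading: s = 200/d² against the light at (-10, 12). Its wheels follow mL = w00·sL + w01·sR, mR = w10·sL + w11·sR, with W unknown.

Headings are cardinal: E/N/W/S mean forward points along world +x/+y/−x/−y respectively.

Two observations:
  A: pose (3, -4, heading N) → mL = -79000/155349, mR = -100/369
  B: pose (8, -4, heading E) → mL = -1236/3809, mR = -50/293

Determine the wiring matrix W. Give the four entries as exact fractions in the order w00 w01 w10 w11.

-1/2 -1/2 -1/2 0

obs A: pose=(3,-4,N) → sL=200/369, sR=200/421, mL=-79000/155349, mR=-100/369
obs B: pose=(8,-4,E) → sL=100/293, sR=4/13, mL=-1236/3809, mR=-50/293
sensor matrix S = [[200/369, 200/421], [100/293, 4/13]]; det S = 2742400/591724341
solve [mL_A; mL_B] = S·[w00; w01] and [mR_A; mR_B] = S·[w10; w11]:
  w00 = -1/2, w01 = -1/2, w10 = -1/2, w11 = 0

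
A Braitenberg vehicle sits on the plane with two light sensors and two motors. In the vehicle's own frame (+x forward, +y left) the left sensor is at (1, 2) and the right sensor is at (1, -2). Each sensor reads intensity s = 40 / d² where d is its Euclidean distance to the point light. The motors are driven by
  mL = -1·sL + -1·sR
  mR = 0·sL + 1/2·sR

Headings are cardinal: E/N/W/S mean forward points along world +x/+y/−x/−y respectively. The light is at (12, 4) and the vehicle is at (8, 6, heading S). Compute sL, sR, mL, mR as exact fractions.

left sensor world pos  = (10, 5); dL² = 5
right sensor world pos = (6, 5); dR² = 37
sL = 40/5 = 8
sR = 40/37 = 40/37
mL = -1·sL + -1·sR = -336/37
mR = 0·sL + 1/2·sR = 20/37

8 40/37 -336/37 20/37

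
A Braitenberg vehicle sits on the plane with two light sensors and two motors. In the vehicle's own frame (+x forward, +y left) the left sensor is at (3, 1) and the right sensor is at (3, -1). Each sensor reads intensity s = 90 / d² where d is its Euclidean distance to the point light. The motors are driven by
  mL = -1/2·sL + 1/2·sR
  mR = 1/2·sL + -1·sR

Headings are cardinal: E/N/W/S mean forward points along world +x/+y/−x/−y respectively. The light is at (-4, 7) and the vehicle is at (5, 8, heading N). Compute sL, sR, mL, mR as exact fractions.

left sensor world pos  = (4, 11); dL² = 80
right sensor world pos = (6, 11); dR² = 116
sL = 90/80 = 9/8
sR = 90/116 = 45/58
mL = -1/2·sL + 1/2·sR = -81/464
mR = 1/2·sL + -1·sR = -99/464

9/8 45/58 -81/464 -99/464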